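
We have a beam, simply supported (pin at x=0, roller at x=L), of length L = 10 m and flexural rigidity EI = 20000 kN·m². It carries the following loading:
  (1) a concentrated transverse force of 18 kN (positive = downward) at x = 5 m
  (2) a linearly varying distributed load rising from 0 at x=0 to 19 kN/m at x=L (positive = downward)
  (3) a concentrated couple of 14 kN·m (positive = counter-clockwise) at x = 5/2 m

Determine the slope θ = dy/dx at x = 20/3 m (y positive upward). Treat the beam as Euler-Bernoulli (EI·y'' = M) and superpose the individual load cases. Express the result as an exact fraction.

θ(20/3) = 89113/7776000 rad

Load 1 — point force P=18 kN at a=5 m (b=L-a=5):
  θ_1 = -Pa(2L²-6Lx+3x²+a²)/(6LEI)  [x>a] = -18·5·(2·10²-6·10·(20/3)+3·(20/3)²+5²)/(6·10·20000) = 1/320 rad
Load 2 — triangular load w₀=19 kN/m (0→w₀ over full span):
  θ_2 = -w₀(7L⁴-30L²x²+15x⁴)/(360LEI) = -19·(7·10⁴-30·10²·(20/3)²+15·(20/3)⁴)/(360·10·20000) = 1729/194400 rad
Load 3 — applied couple M₀=14 kN·m at a=5/2 m (b=L-a=15/2):
  θ_3 = (M₀x²/(2L)-M₀(x-a)+C₁)/EI  [x>a] with C₁=M₀(3b²-L²)/(6L)=385/24 = (14·(20/3)²/(2·10)-14·((20/3)-(5/2))+(385/24))/20000 = -161/288000 rad
Superposition: θ = Σ θ_i = 89113/7776000 rad ≈ 0.011460 rad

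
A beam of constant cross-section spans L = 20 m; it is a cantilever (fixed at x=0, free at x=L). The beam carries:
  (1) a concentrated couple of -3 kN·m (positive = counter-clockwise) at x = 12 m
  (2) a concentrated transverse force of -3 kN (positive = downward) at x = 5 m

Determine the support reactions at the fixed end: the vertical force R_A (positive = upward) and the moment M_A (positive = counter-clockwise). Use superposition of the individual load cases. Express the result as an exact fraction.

Load 1 — applied couple M₀=-3 kN·m at a=12 m (b=L-a=8):
  R_A = 0 kN
  M_A = -M₀ = -(-3) = 3 kN·m
Load 2 — point force P=-3 kN at a=5 m (b=L-a=15):
  R_A = P = (-3) = -3 kN
  M_A = Pa = (-3)·5 = -15 kN·m
Superposition: R_A = -3 kN, M_A = -12 kN·m

R_A = -3 kN, M_A = -12 kN·m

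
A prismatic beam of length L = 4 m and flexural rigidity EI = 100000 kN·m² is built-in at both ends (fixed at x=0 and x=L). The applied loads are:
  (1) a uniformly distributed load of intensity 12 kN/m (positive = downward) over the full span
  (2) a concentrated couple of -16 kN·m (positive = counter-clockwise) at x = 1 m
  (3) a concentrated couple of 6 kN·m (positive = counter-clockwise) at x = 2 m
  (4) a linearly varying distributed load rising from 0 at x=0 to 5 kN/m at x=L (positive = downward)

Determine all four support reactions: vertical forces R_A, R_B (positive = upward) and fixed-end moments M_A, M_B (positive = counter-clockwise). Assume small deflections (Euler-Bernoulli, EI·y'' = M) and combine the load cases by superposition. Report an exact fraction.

Load 1 — uniform load w=12 kN/m over full span:
  R_A = wL/2 = 12·4/2 = 24 kN
  M_A = wL²/12 = 12·4²/12 = 16 kN·m
  R_B = wL/2 = 12·4/2 = 24 kN
  M_B = -wL²/12 = -12·4²/12 = -16 kN·m
Load 2 — applied couple M₀=-16 kN·m at a=1 m (b=L-a=3):
  R_A = 6M₀ab/L³ = 6·(-16)·1·3/4³ = -9/2 kN
  M_A = M₀b(2a-b)/L² = (-16)·3·(2·1-3)/4² = 3 kN·m
  R_B = -6M₀ab/L³ = -6·(-16)·1·3/4³ = 9/2 kN
  M_B = M₀a(2b-a)/L² = (-16)·1·(2·3-1)/4² = -5 kN·m
Load 3 — applied couple M₀=6 kN·m at a=2 m (b=L-a=2):
  R_A = 6M₀ab/L³ = 6·6·2·2/4³ = 9/4 kN
  M_A = M₀b(2a-b)/L² = 6·2·(2·2-2)/4² = 3/2 kN·m
  R_B = -6M₀ab/L³ = -6·6·2·2/4³ = -9/4 kN
  M_B = M₀a(2b-a)/L² = 6·2·(2·2-2)/4² = 3/2 kN·m
Load 4 — triangular load w₀=5 kN/m (0→w₀ over full span):
  R_A = 3w₀L/20 = 3·5·4/20 = 3 kN
  M_A = w₀L²/30 = 5·4²/30 = 8/3 kN·m
  R_B = 7w₀L/20 = 7·5·4/20 = 7 kN
  M_B = -w₀L²/20 = -5·4²/20 = -4 kN·m
Superposition: R_A = 99/4 kN, M_A = 139/6 kN·m, R_B = 133/4 kN, M_B = -47/2 kN·m

R_A = 99/4 kN, M_A = 139/6 kN·m, R_B = 133/4 kN, M_B = -47/2 kN·m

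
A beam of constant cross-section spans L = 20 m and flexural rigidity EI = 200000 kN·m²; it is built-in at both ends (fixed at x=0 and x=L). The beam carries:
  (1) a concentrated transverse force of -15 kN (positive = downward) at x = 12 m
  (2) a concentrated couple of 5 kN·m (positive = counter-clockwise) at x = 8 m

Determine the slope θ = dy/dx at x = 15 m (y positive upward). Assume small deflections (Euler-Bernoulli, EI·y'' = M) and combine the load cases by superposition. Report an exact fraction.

θ(15) = -49/100000 rad

Load 1 — point force P=-15 kN at a=12 m (b=L-a=8):
  θ_1 = Pa²(L-x)(2bL-(3b+a)(L-x))/(2L³EI)  [x>a] = (-15)·12²·(20-15)·(2·8·20-(3·8+12)·(20-15))/(2·20³·200000) = -189/400000 rad
Load 2 — applied couple M₀=5 kN·m at a=8 m (b=L-a=12):
  θ_2 = (R_Ax²/2 - M_Ax - M₀(x-a))/EI  [x>a] with R_A=9/25, M_A=3/5 = ((9/25)·15²/2 - (3/5)·15 - 5·(15-8))/200000 = -7/400000 rad
Superposition: θ = Σ θ_i = -49/100000 rad ≈ -0.000490 rad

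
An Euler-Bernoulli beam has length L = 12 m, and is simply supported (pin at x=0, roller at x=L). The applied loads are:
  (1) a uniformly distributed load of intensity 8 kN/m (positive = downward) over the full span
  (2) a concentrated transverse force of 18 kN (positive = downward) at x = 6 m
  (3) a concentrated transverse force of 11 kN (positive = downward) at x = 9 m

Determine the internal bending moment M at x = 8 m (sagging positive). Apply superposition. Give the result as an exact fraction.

M(8) = 186 kN·m

Load 1 — uniform load w=8 kN/m over full span:
  M_1 = wx(L-x)/2 = 8·8·(12-8)/2 = 128 kN·m
Load 2 — point force P=18 kN at a=6 m (b=L-a=6):
  M_2 = Pa(L-x)/L  [x>a] = 18·6·(12-8)/12 = 36 kN·m
Load 3 — point force P=11 kN at a=9 m (b=L-a=3):
  M_3 = Pbx/L  [x≤a] = 11·3·8/12 = 22 kN·m
Superposition: M = Σ M_i = 186 kN·m ≈ 186.000000 kN·m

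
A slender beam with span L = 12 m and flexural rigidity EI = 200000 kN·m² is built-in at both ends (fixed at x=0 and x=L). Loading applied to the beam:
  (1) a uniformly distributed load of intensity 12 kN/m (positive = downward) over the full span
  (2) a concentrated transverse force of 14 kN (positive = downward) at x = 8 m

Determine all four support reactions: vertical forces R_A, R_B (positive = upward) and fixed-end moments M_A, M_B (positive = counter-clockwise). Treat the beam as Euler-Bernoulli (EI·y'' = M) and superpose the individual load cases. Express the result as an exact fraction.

Load 1 — uniform load w=12 kN/m over full span:
  R_A = wL/2 = 12·12/2 = 72 kN
  M_A = wL²/12 = 12·12²/12 = 144 kN·m
  R_B = wL/2 = 12·12/2 = 72 kN
  M_B = -wL²/12 = -12·12²/12 = -144 kN·m
Load 2 — point force P=14 kN at a=8 m (b=L-a=4):
  R_A = Pb²(3a+b)/L³ = 14·4²·(3·8+4)/12³ = 98/27 kN
  M_A = Pab²/L² = 14·8·4²/12² = 112/9 kN·m
  R_B = Pa²(a+3b)/L³ = 14·8²·(8+3·4)/12³ = 280/27 kN
  M_B = -Pa²b/L² = -14·8²·4/12² = -224/9 kN·m
Superposition: R_A = 2042/27 kN, M_A = 1408/9 kN·m, R_B = 2224/27 kN, M_B = -1520/9 kN·m

R_A = 2042/27 kN, M_A = 1408/9 kN·m, R_B = 2224/27 kN, M_B = -1520/9 kN·m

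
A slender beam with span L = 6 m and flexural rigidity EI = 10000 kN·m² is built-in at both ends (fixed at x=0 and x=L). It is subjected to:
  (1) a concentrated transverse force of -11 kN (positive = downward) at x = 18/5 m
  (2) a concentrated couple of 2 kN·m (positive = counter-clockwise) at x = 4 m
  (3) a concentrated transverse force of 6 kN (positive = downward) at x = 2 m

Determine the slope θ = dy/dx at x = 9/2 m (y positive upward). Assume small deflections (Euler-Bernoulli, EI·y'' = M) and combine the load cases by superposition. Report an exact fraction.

θ(9/2) = -3487/10000000 rad

Load 1 — point force P=-11 kN at a=18/5 m (b=L-a=12/5):
  θ_1 = Pa²(L-x)(2bL-(3b+a)(L-x))/(2L³EI)  [x>a] = (-11)·(18/5)²·(6-(9/2))·(2·(12/5)·6-(3·(12/5)+(18/5))·(6-(9/2)))/(2·6³·10000) = -6237/10000000 rad
Load 2 — applied couple M₀=2 kN·m at a=4 m (b=L-a=2):
  θ_2 = (R_Ax²/2 - M_Ax - M₀(x-a))/EI  [x>a] with R_A=4/9, M_A=2/3 = ((4/9)·(9/2)²/2 - (2/3)·(9/2) - 2·((9/2)-4))/10000 = 1/20000 rad
Load 3 — point force P=6 kN at a=2 m (b=L-a=4):
  θ_3 = Pa²(L-x)(2bL-(3b+a)(L-x))/(2L³EI)  [x>a] = 6·2²·(6-(9/2))·(2·4·6-(3·4+2)·(6-(9/2)))/(2·6³·10000) = 9/40000 rad
Superposition: θ = Σ θ_i = -3487/10000000 rad ≈ -0.000349 rad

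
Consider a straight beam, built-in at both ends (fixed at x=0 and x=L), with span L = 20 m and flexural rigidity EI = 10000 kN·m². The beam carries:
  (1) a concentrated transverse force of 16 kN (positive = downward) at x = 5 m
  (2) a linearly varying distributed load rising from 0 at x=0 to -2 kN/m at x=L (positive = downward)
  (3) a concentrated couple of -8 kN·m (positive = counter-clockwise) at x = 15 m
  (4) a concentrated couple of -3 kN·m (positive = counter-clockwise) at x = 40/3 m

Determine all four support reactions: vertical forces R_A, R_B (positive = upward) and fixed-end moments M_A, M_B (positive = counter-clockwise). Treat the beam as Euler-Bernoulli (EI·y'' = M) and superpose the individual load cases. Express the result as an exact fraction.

R_A = 137/20 kN, M_A = 89/6 kN·m, R_B = -217/20 kN, M_B = 53/2 kN·m

Load 1 — point force P=16 kN at a=5 m (b=L-a=15):
  R_A = Pb²(3a+b)/L³ = 16·15²·(3·5+15)/20³ = 27/2 kN
  M_A = Pab²/L² = 16·5·15²/20² = 45 kN·m
  R_B = Pa²(a+3b)/L³ = 16·5²·(5+3·15)/20³ = 5/2 kN
  M_B = -Pa²b/L² = -16·5²·15/20² = -15 kN·m
Load 2 — triangular load w₀=-2 kN/m (0→w₀ over full span):
  R_A = 3w₀L/20 = 3·(-2)·20/20 = -6 kN
  M_A = w₀L²/30 = (-2)·20²/30 = -80/3 kN·m
  R_B = 7w₀L/20 = 7·(-2)·20/20 = -14 kN
  M_B = -w₀L²/20 = -(-2)·20²/20 = 40 kN·m
Load 3 — applied couple M₀=-8 kN·m at a=15 m (b=L-a=5):
  R_A = 6M₀ab/L³ = 6·(-8)·15·5/20³ = -9/20 kN
  M_A = M₀b(2a-b)/L² = (-8)·5·(2·15-5)/20² = -5/2 kN·m
  R_B = -6M₀ab/L³ = -6·(-8)·15·5/20³ = 9/20 kN
  M_B = M₀a(2b-a)/L² = (-8)·15·(2·5-15)/20² = 3/2 kN·m
Load 4 — applied couple M₀=-3 kN·m at a=40/3 m (b=L-a=20/3):
  R_A = 6M₀ab/L³ = 6·(-3)·(40/3)·(20/3)/20³ = -1/5 kN
  M_A = M₀b(2a-b)/L² = (-3)·(20/3)·(2·(40/3)-(20/3))/20² = -1 kN·m
  R_B = -6M₀ab/L³ = -6·(-3)·(40/3)·(20/3)/20³ = 1/5 kN
  M_B = M₀a(2b-a)/L² = (-3)·(40/3)·(2·(20/3)-(40/3))/20² = 0 kN·m
Superposition: R_A = 137/20 kN, M_A = 89/6 kN·m, R_B = -217/20 kN, M_B = 53/2 kN·m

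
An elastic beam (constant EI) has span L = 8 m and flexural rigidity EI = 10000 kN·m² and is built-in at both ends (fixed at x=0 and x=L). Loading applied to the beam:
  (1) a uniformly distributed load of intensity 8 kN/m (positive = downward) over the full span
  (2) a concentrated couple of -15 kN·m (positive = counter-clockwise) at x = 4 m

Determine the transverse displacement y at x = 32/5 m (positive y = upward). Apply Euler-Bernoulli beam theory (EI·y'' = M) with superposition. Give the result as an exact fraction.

y(32/5) = -8867/2343750 m

Load 1 — uniform load w=8 kN/m over full span:
  y_1 = -wx²(L-x)²/(24EI) = -8·(32/5)²·(8-(32/5))²/(24·10000) = -4096/1171875 m
Load 2 — applied couple M₀=-15 kN·m at a=4 m (b=L-a=4):
  y_2 = (R_Ax³/6 - M_Ax²/2 - M₀(x-a)²/2)/EI  [x>a] with R_A=-45/16, M_A=-15/4 = ((-45/16)·(32/5)³/6 - (-15/4)·(32/5)²/2 - (-15)·((32/5)-4)²/2)/10000 = -9/31250 m
Superposition: y = Σ y_i = -8867/2343750 m ≈ -0.003783 m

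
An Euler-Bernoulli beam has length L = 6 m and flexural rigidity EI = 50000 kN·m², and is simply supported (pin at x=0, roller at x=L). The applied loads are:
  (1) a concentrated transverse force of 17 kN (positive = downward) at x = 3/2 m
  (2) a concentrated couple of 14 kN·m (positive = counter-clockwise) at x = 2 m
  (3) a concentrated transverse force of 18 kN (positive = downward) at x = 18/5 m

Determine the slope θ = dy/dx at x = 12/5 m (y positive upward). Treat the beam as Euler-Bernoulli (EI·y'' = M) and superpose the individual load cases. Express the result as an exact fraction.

Load 1 — point force P=17 kN at a=3/2 m (b=L-a=9/2):
  θ_1 = -Pa(2L²-6Lx+3x²+a²)/(6LEI)  [x>a] = -17·(3/2)·(2·6²-6·6·(12/5)+3·(12/5)²+(3/2)²)/(6·6·50000) = -2907/40000000 rad
Load 2 — applied couple M₀=14 kN·m at a=2 m (b=L-a=4):
  θ_2 = (M₀x²/(2L)-M₀(x-a)+C₁)/EI  [x>a] with C₁=M₀(3b²-L²)/(6L)=14/3 = (14·(12/5)²/(2·6)-14·((12/5)-2)+(14/3))/50000 = 217/1875000 rad
Load 3 — point force P=18 kN at a=18/5 m (b=L-a=12/5):
  θ_3 = -Pb(L²-b²-3x²)/(6LEI)  [x≤a] = -18·(12/5)·(6²-(12/5)²-3·(12/5)²)/(6·6·50000) = -243/781250 rad
Superposition: θ = Σ θ_i = -160789/600000000 rad ≈ -0.000268 rad

θ(12/5) = -160789/600000000 rad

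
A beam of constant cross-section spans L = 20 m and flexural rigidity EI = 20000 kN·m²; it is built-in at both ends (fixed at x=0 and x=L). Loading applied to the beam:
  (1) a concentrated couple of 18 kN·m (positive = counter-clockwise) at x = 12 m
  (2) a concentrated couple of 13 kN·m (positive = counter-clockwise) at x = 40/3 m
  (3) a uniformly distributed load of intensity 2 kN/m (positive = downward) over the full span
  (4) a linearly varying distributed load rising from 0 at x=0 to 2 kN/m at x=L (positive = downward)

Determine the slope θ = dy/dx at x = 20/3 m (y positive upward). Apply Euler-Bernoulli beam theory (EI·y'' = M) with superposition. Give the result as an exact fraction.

Load 1 — applied couple M₀=18 kN·m at a=12 m (b=L-a=8):
  θ_1 = (R_Ax²/2 - M_Ax)/EI  [x≤a] with R_A=162/125, M_A=144/25 = ((162/125)·(20/3)²/2 - (144/25)·(20/3))/20000 = -3/6250 rad
Load 2 — applied couple M₀=13 kN·m at a=40/3 m (b=L-a=20/3):
  θ_2 = (R_Ax²/2 - M_Ax)/EI  [x≤a] with R_A=13/15, M_A=13/3 = ((13/15)·(20/3)²/2 - (13/3)·(20/3))/20000 = -13/27000 rad
Load 3 — uniform load w=2 kN/m over full span:
  θ_3 = -wx(L-x)(L-2x)/(12EI) = -2·(20/3)·(20-(20/3))·(20-2·(20/3))/(12·20000) = -2/405 rad
Load 4 — triangular load w₀=2 kN/m (0→w₀ over full span):
  θ_4 = -w₀(2x(L-x)(L-2x)(x+2L)+x²(L-x)²)/(120LEI) = -2·(2·(20/3)·(20-(20/3))·(20-2·(20/3))·((20/3)+2·20)+(20/3)²·(20-(20/3))²)/(120·20·20000) = -16/6075 rad
Superposition: θ = Σ θ_i = -51841/6075000 rad ≈ -0.008533 rad

θ(20/3) = -51841/6075000 rad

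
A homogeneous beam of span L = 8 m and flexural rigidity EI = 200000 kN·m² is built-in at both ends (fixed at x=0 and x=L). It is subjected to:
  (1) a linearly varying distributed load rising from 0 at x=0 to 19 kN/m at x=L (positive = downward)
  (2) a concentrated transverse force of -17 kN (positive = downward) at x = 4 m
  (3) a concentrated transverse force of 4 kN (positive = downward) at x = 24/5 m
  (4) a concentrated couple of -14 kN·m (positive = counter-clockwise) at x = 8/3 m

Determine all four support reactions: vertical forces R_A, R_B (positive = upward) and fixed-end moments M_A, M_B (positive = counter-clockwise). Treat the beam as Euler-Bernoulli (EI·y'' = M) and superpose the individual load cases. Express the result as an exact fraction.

R_A = 10031/750 kN, M_A = 9977/375 kN·m, R_B = 37219/750 kN, M_B = -19903/375 kN·m

Load 1 — triangular load w₀=19 kN/m (0→w₀ over full span):
  R_A = 3w₀L/20 = 3·19·8/20 = 114/5 kN
  M_A = w₀L²/30 = 19·8²/30 = 608/15 kN·m
  R_B = 7w₀L/20 = 7·19·8/20 = 266/5 kN
  M_B = -w₀L²/20 = -19·8²/20 = -304/5 kN·m
Load 2 — point force P=-17 kN at a=4 m (b=L-a=4):
  R_A = Pb²(3a+b)/L³ = (-17)·4²·(3·4+4)/8³ = -17/2 kN
  M_A = Pab²/L² = (-17)·4·4²/8² = -17 kN·m
  R_B = Pa²(a+3b)/L³ = (-17)·4²·(4+3·4)/8³ = -17/2 kN
  M_B = -Pa²b/L² = -(-17)·4²·4/8² = 17 kN·m
Load 3 — point force P=4 kN at a=24/5 m (b=L-a=16/5):
  R_A = Pb²(3a+b)/L³ = 4·(16/5)²·(3·(24/5)+(16/5))/8³ = 176/125 kN
  M_A = Pab²/L² = 4·(24/5)·(16/5)²/8² = 384/125 kN·m
  R_B = Pa²(a+3b)/L³ = 4·(24/5)²·((24/5)+3·(16/5))/8³ = 324/125 kN
  M_B = -Pa²b/L² = -4·(24/5)²·(16/5)/8² = -576/125 kN·m
Load 4 — applied couple M₀=-14 kN·m at a=8/3 m (b=L-a=16/3):
  R_A = 6M₀ab/L³ = 6·(-14)·(8/3)·(16/3)/8³ = -7/3 kN
  M_A = M₀b(2a-b)/L² = (-14)·(16/3)·(2·(8/3)-(16/3))/8² = 0 kN·m
  R_B = -6M₀ab/L³ = -6·(-14)·(8/3)·(16/3)/8³ = 7/3 kN
  M_B = M₀a(2b-a)/L² = (-14)·(8/3)·(2·(16/3)-(8/3))/8² = -14/3 kN·m
Superposition: R_A = 10031/750 kN, M_A = 9977/375 kN·m, R_B = 37219/750 kN, M_B = -19903/375 kN·m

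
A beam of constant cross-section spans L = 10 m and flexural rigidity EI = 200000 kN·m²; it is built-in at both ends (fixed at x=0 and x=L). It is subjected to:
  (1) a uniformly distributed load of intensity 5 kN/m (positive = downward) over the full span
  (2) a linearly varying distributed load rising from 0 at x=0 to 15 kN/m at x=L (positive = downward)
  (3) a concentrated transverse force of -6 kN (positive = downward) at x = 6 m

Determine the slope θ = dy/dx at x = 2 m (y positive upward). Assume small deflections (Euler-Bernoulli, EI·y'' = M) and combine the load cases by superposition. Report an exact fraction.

θ(2) = -693/1562500 rad

Load 1 — uniform load w=5 kN/m over full span:
  θ_1 = -wx(L-x)(L-2x)/(12EI) = -5·2·(10-2)·(10-2·2)/(12·200000) = -1/5000 rad
Load 2 — triangular load w₀=15 kN/m (0→w₀ over full span):
  θ_2 = -w₀(2x(L-x)(L-2x)(x+2L)+x²(L-x)²)/(120LEI) = -15·(2·2·(10-2)·(10-2·2)·(2+2·10)+2²·(10-2)²)/(120·10·200000) = -7/25000 rad
Load 3 — point force P=-6 kN at a=6 m (b=L-a=4):
  θ_3 = -Pb²x(2aL-(3a+b)x)/(2L³EI)  [x≤a] = -(-6)·4²·2·(2·6·10-(3·6+4)·2)/(2·10³·200000) = 57/1562500 rad
Superposition: θ = Σ θ_i = -693/1562500 rad ≈ -0.000444 rad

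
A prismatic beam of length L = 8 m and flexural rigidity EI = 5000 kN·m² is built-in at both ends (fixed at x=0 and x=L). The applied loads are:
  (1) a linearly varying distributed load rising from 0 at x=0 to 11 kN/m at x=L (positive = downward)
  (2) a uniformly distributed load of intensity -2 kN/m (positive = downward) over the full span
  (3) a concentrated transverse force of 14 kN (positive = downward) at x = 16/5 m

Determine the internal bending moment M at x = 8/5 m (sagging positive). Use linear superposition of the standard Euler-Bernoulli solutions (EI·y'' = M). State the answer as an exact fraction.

M(8/5) = -8384/1875 kN·m

Load 1 — triangular load w₀=11 kN/m (0→w₀ over full span):
  M_1 = 3w₀Lx/20 - w₀L²/30 - w₀x³/(6L) = 3·11·8·(8/5)/20 - 11·8²/30 - 11·(8/5)³/(6·8) = -1232/375 kN·m
Load 2 — uniform load w=-2 kN/m over full span:
  M_2 = wLx/2 - wL²/12 - wx²/2 = (-2)·8·(8/5)/2 - (-2)·8²/12 - (-2)·(8/5)²/2 = 32/75 kN·m
Load 3 — point force P=14 kN at a=16/5 m (b=L-a=24/5):
  M_3 = Pb²(3a+b)x/L³ - Pab²/L²  [x≤a] = 14·(24/5)²·(3·(16/5)+(24/5))·(8/5)/8³ - 14·(16/5)·(24/5)²/8² = -1008/625 kN·m
Superposition: M = Σ M_i = -8384/1875 kN·m ≈ -4.471467 kN·m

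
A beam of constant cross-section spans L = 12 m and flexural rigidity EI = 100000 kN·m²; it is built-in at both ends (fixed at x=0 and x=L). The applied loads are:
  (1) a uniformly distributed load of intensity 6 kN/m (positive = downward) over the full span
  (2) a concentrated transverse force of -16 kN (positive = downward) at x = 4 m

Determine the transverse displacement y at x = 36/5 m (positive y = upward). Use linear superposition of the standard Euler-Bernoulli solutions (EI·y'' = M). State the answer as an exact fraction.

Load 1 — uniform load w=6 kN/m over full span:
  y_1 = -wx²(L-x)²/(24EI) = -6·(36/5)²·(12-(36/5))²/(24·100000) = -5832/1953125 m
Load 2 — point force P=-16 kN at a=4 m (b=L-a=8):
  y_2 = -Pa²(L-x)²(3bL-(3b+a)(L-x))/(6L³EI)  [x>a] = -(-16)·4²·(12-(36/5))²·(3·8·12-(3·8+4)·(12-(36/5)))/(6·12³·100000) = 1024/1171875 m
Superposition: y = Σ y_i = -12376/5859375 m ≈ -0.002112 m

y(36/5) = -12376/5859375 m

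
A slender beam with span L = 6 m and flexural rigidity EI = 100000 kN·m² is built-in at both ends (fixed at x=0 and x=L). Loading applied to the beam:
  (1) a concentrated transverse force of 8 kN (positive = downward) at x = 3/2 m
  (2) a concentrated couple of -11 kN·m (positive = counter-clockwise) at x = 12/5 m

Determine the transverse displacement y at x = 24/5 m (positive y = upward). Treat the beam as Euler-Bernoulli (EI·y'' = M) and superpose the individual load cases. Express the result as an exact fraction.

y(24/5) = -18963/625000000 m

Load 1 — point force P=8 kN at a=3/2 m (b=L-a=9/2):
  y_1 = -Pa²(L-x)²(3bL-(3b+a)(L-x))/(6L³EI)  [x>a] = -8·(3/2)²·(6-(24/5))²·(3·(9/2)·6-(3·(9/2)+(3/2))·(6-(24/5)))/(6·6³·100000) = -63/5000000 m
Load 2 — applied couple M₀=-11 kN·m at a=12/5 m (b=L-a=18/5):
  y_2 = (R_Ax³/6 - M_Ax²/2 - M₀(x-a)²/2)/EI  [x>a] with R_A=-66/25, M_A=-33/25 = ((-66/25)·(24/5)³/6 - (-33/25)·(24/5)²/2 - (-11)·((24/5)-(12/5))²/2)/100000 = -693/39062500 m
Superposition: y = Σ y_i = -18963/625000000 m ≈ -0.000030 m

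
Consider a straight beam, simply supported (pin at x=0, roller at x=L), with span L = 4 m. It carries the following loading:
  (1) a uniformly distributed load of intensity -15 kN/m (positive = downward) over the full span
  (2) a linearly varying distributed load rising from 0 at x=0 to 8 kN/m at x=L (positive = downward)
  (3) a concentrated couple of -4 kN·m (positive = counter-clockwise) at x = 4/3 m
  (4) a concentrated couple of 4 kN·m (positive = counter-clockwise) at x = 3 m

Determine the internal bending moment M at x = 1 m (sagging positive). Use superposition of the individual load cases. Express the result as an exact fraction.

Load 1 — uniform load w=-15 kN/m over full span:
  M_1 = wx(L-x)/2 = (-15)·1·(4-1)/2 = -45/2 kN·m
Load 2 — triangular load w₀=8 kN/m (0→w₀ over full span):
  M_2 = w₀Lx/6 - w₀x³/(6L) = 8·4·1/6 - 8·1³/(6·4) = 5 kN·m
Load 3 — applied couple M₀=-4 kN·m at a=4/3 m (b=L-a=8/3):
  M_3 = M₀x/L  [x≤a] = (-4)·1/4 = -1 kN·m
Load 4 — applied couple M₀=4 kN·m at a=3 m (b=L-a=1):
  M_4 = M₀x/L  [x≤a] = 4·1/4 = 1 kN·m
Superposition: M = Σ M_i = -35/2 kN·m ≈ -17.500000 kN·m

M(1) = -35/2 kN·m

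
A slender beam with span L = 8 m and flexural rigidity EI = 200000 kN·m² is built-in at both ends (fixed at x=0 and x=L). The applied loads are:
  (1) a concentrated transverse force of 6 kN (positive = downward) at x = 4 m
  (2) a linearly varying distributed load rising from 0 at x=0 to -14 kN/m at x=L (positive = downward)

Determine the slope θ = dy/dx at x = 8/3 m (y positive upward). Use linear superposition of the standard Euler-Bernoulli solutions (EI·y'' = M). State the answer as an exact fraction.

θ(8/3) = 1387/15187500 rad

Load 1 — point force P=6 kN at a=4 m (b=L-a=4):
  θ_1 = -Pb²x(2aL-(3a+b)x)/(2L³EI)  [x≤a] = -6·4²·(8/3)·(2·4·8-(3·4+4)·(8/3))/(2·8³·200000) = -1/37500 rad
Load 2 — triangular load w₀=-14 kN/m (0→w₀ over full span):
  θ_2 = -w₀(2x(L-x)(L-2x)(x+2L)+x²(L-x)²)/(120LEI) = -(-14)·(2·(8/3)·(8-(8/3))·(8-2·(8/3))·((8/3)+2·8)+(8/3)²·(8-(8/3))²)/(120·8·200000) = 448/3796875 rad
Superposition: θ = Σ θ_i = 1387/15187500 rad ≈ 0.000091 rad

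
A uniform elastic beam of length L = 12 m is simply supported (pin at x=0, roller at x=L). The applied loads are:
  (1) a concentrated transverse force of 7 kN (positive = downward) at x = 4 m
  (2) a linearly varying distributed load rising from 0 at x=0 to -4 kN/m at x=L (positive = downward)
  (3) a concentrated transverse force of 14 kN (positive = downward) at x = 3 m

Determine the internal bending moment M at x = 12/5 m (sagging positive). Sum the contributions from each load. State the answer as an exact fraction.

Load 1 — point force P=7 kN at a=4 m (b=L-a=8):
  M_1 = Pbx/L  [x≤a] = 7·8·(12/5)/12 = 56/5 kN·m
Load 2 — triangular load w₀=-4 kN/m (0→w₀ over full span):
  M_2 = w₀Lx/6 - w₀x³/(6L) = (-4)·12·(12/5)/6 - (-4)·(12/5)³/(6·12) = -2304/125 kN·m
Load 3 — point force P=14 kN at a=3 m (b=L-a=9):
  M_3 = Pbx/L  [x≤a] = 14·9·(12/5)/12 = 126/5 kN·m
Superposition: M = Σ M_i = 2246/125 kN·m ≈ 17.968000 kN·m

M(12/5) = 2246/125 kN·m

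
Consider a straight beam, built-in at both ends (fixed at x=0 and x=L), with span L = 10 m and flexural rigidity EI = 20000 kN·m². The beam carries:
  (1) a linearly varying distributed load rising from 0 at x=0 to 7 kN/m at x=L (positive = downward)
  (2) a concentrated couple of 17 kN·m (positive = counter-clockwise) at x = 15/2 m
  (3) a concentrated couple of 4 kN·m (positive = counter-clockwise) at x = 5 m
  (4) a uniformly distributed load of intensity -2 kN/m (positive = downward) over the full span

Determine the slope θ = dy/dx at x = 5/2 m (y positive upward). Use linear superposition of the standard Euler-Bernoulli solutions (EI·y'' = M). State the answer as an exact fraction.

θ(5/2) = -971/1024000 rad

Load 1 — triangular load w₀=7 kN/m (0→w₀ over full span):
  θ_1 = -w₀(2x(L-x)(L-2x)(x+2L)+x²(L-x)²)/(120LEI) = -7·(2·(5/2)·(10-(5/2))·(10-2·(5/2))·((5/2)+2·10)+(5/2)²·(10-(5/2))²)/(120·10·20000) = -273/204800 rad
Load 2 — applied couple M₀=17 kN·m at a=15/2 m (b=L-a=5/2):
  θ_2 = (R_Ax²/2 - M_Ax)/EI  [x≤a] with R_A=153/80, M_A=85/16 = ((153/80)·(5/2)²/2 - (85/16)·(5/2))/20000 = -187/512000 rad
Load 3 — applied couple M₀=4 kN·m at a=5 m (b=L-a=5):
  θ_3 = (R_Ax²/2 - M_Ax)/EI  [x≤a] with R_A=3/5, M_A=1 = ((3/5)·(5/2)²/2 - 1·(5/2))/20000 = -1/32000 rad
Load 4 — uniform load w=-2 kN/m over full span:
  θ_4 = -wx(L-x)(L-2x)/(12EI) = -(-2)·(5/2)·(10-(5/2))·(10-2·(5/2))/(12·20000) = 1/1280 rad
Superposition: θ = Σ θ_i = -971/1024000 rad ≈ -0.000948 rad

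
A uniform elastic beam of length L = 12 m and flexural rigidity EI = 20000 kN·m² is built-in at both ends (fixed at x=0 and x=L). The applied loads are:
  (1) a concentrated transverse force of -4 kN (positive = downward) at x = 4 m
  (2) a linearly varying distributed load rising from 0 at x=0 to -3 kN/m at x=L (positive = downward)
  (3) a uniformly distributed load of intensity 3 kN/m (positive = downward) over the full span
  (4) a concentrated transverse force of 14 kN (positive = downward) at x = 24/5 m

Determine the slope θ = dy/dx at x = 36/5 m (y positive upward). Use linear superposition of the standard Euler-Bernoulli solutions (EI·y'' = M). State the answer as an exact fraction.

θ(36/5) = 2731/1953125 rad

Load 1 — point force P=-4 kN at a=4 m (b=L-a=8):
  θ_1 = Pa²(L-x)(2bL-(3b+a)(L-x))/(2L³EI)  [x>a] = (-4)·4²·(12-(36/5))·(2·8·12-(3·8+4)·(12-(36/5)))/(2·12³·20000) = -4/15625 rad
Load 2 — triangular load w₀=-3 kN/m (0→w₀ over full span):
  θ_2 = -w₀(2x(L-x)(L-2x)(x+2L)+x²(L-x)²)/(120LEI) = -(-3)·(2·(36/5)·(12-(36/5))·(12-2·(36/5))·((36/5)+2·12)+(36/5)²·(12-(36/5))²)/(120·12·20000) = -162/390625 rad
Load 3 — uniform load w=3 kN/m over full span:
  θ_3 = -wx(L-x)(L-2x)/(12EI) = -3·(36/5)·(12-(36/5))·(12-2·(36/5))/(12·20000) = 81/78125 rad
Load 4 — point force P=14 kN at a=24/5 m (b=L-a=36/5):
  θ_4 = Pa²(L-x)(2bL-(3b+a)(L-x))/(2L³EI)  [x>a] = 14·(24/5)²·(12-(36/5))·(2·(36/5)·12-(3·(36/5)+(24/5))·(12-(36/5)))/(2·12³·20000) = 2016/1953125 rad
Superposition: θ = Σ θ_i = 2731/1953125 rad ≈ 0.001398 rad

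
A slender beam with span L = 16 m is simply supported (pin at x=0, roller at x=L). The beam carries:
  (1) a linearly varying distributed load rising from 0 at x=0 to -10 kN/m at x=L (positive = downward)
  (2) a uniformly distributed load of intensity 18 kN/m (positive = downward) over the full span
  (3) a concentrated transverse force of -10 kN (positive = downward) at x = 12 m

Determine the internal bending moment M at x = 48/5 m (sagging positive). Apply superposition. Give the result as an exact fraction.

M(48/5) = 9128/25 kN·m

Load 1 — triangular load w₀=-10 kN/m (0→w₀ over full span):
  M_1 = w₀Lx/6 - w₀x³/(6L) = (-10)·16·(48/5)/6 - (-10)·(48/5)³/(6·16) = -4096/25 kN·m
Load 2 — uniform load w=18 kN/m over full span:
  M_2 = wx(L-x)/2 = 18·(48/5)·(16-(48/5))/2 = 13824/25 kN·m
Load 3 — point force P=-10 kN at a=12 m (b=L-a=4):
  M_3 = Pbx/L  [x≤a] = (-10)·4·(48/5)/16 = -24 kN·m
Superposition: M = Σ M_i = 9128/25 kN·m ≈ 365.120000 kN·m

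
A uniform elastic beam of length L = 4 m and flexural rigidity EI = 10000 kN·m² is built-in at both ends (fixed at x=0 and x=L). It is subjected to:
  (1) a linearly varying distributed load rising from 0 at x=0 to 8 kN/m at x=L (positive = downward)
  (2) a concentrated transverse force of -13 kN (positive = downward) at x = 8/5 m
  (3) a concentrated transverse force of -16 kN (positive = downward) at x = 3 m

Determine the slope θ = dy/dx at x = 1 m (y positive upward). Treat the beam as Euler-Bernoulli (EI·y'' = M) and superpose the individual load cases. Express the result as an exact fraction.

θ(1) = 769/2500000 rad

Load 1 — triangular load w₀=8 kN/m (0→w₀ over full span):
  θ_1 = -w₀(2x(L-x)(L-2x)(x+2L)+x²(L-x)²)/(120LEI) = -8·(2·1·(4-1)·(4-2·1)·(1+2·4)+1²·(4-1)²)/(120·4·10000) = -39/200000 rad
Load 2 — point force P=-13 kN at a=8/5 m (b=L-a=12/5):
  θ_2 = -Pb²x(2aL-(3a+b)x)/(2L³EI)  [x≤a] = -(-13)·(12/5)²·1·(2·(8/5)·4-(3·(8/5)+(12/5))·1)/(2·4³·10000) = 819/2500000 rad
Load 3 — point force P=-16 kN at a=3 m (b=L-a=1):
  θ_3 = -Pb²x(2aL-(3a+b)x)/(2L³EI)  [x≤a] = -(-16)·1²·1·(2·3·4-(3·3+1)·1)/(2·4³·10000) = 7/40000 rad
Superposition: θ = Σ θ_i = 769/2500000 rad ≈ 0.000308 rad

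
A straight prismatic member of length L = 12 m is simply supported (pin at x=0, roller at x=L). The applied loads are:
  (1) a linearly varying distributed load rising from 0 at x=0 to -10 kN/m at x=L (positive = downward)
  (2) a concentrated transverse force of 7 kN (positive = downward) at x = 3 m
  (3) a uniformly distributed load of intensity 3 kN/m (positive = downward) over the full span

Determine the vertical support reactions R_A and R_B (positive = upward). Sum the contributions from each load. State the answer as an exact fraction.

R_A = 13/4 kN, R_B = -81/4 kN

Load 1 — triangular load w₀=-10 kN/m (0→w₀ over full span):
  R_A = w₀L/6 = (-10)·12/6 = -20 kN
  R_B = w₀L/3 = (-10)·12/3 = -40 kN
Load 2 — point force P=7 kN at a=3 m (b=L-a=9):
  R_A = Pb/L = 7·9/12 = 21/4 kN
  R_B = Pa/L = 7·3/12 = 7/4 kN
Load 3 — uniform load w=3 kN/m over full span:
  R_A = wL/2 = 3·12/2 = 18 kN
  R_B = wL/2 = 3·12/2 = 18 kN
Superposition: R_A = 13/4 kN, R_B = -81/4 kN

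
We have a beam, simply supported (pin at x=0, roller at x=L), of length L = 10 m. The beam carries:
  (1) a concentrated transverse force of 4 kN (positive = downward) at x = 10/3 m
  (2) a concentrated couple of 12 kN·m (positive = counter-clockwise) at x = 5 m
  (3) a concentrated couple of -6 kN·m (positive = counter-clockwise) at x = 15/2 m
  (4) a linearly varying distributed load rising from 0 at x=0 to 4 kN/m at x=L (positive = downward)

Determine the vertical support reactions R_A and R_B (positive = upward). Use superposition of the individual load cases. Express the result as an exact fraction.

Load 1 — point force P=4 kN at a=10/3 m (b=L-a=20/3):
  R_A = Pb/L = 4·(20/3)/10 = 8/3 kN
  R_B = Pa/L = 4·(10/3)/10 = 4/3 kN
Load 2 — applied couple M₀=12 kN·m at a=5 m (b=L-a=5):
  R_A = M₀/L = 12/10 = 6/5 kN
  R_B = -M₀/L = -12/10 = -6/5 kN
Load 3 — applied couple M₀=-6 kN·m at a=15/2 m (b=L-a=5/2):
  R_A = M₀/L = (-6)/10 = -3/5 kN
  R_B = -M₀/L = -(-6)/10 = 3/5 kN
Load 4 — triangular load w₀=4 kN/m (0→w₀ over full span):
  R_A = w₀L/6 = 4·10/6 = 20/3 kN
  R_B = w₀L/3 = 4·10/3 = 40/3 kN
Superposition: R_A = 149/15 kN, R_B = 211/15 kN

R_A = 149/15 kN, R_B = 211/15 kN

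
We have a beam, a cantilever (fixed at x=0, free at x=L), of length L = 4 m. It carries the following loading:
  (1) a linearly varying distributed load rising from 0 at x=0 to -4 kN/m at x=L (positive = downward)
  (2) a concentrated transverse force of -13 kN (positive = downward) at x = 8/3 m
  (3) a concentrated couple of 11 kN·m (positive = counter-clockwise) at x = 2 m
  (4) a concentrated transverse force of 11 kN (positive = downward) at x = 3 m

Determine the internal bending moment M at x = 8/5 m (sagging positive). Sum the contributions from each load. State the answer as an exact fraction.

Load 1 — triangular load w₀=-4 kN/m (0→w₀ over full span):
  M_1 = w₀Lx/2 - w₀L²/3 - w₀x³/(6L) = (-4)·4·(8/5)/2 - (-4)·4²/3 - (-4)·(8/5)³/(6·4) = 1152/125 kN·m
Load 2 — point force P=-13 kN at a=8/3 m (b=L-a=4/3):
  M_2 = -P(a-x)  [x≤a] = -(-13)·((8/3)-(8/5)) = 208/15 kN·m
Load 3 — applied couple M₀=11 kN·m at a=2 m (b=L-a=2):
  M_3 = M₀  [x≤a] = 11 = 11 kN·m
Load 4 — point force P=11 kN at a=3 m (b=L-a=1):
  M_4 = -P(a-x)  [x≤a] = -11·(3-(8/5)) = -77/5 kN·m
Superposition: M = Σ M_i = 7006/375 kN·m ≈ 18.682667 kN·m

M(8/5) = 7006/375 kN·m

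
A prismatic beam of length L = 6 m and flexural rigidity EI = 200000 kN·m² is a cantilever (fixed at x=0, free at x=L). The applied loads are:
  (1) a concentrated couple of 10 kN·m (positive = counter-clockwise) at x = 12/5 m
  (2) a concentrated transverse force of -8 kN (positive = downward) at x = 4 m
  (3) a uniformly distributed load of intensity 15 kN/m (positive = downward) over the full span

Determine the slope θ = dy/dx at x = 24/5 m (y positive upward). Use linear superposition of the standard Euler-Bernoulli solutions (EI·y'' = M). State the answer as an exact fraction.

Load 1 — applied couple M₀=10 kN·m at a=12/5 m (b=L-a=18/5):
  θ_1 = M₀a/EI  [x>a] = 10·(12/5)/200000 = 3/25000 rad
Load 2 — point force P=-8 kN at a=4 m (b=L-a=2):
  θ_2 = -Pa²/(2EI)  [x>a] = -(-8)·4²/(2·200000) = 1/3125 rad
Load 3 — uniform load w=15 kN/m over full span:
  θ_3 = -wx(x²-3Lx+3L²)/(6EI) = -15·(24/5)·((24/5)²-3·6·(24/5)+3·6²)/(6·200000) = -837/312500 rad
Superposition: θ = Σ θ_i = -1399/625000 rad ≈ -0.002238 rad

θ(24/5) = -1399/625000 rad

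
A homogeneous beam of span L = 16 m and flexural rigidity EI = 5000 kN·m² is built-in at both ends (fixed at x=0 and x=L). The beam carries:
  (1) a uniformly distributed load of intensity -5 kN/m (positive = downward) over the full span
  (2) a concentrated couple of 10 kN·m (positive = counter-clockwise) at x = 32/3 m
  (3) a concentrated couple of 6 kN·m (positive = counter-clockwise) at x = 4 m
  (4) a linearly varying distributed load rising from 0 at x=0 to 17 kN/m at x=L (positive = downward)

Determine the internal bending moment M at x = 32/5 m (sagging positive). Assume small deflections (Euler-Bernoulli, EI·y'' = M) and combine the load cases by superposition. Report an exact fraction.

M(32/5) = 67571/3000 kN·m

Load 1 — uniform load w=-5 kN/m over full span:
  M_1 = wLx/2 - wL²/12 - wx²/2 = (-5)·16·(32/5)/2 - (-5)·16²/12 - (-5)·(32/5)²/2 = -704/15 kN·m
Load 2 — applied couple M₀=10 kN·m at a=32/3 m (b=L-a=16/3):
  M_2 = R_Ax - M_A  [x≤a] with R_A=5/6, M_A=10/3 = (5/6)·(32/5) - (10/3) = 2 kN·m
Load 3 — applied couple M₀=6 kN·m at a=4 m (b=L-a=12):
  M_3 = R_Ax - M_A - M₀  [x>a] with R_A=27/64, M_A=-9/8 = (27/64)·(32/5) - (-9/8) - 6 = -87/40 kN·m
Load 4 — triangular load w₀=17 kN/m (0→w₀ over full span):
  M_4 = 3w₀Lx/20 - w₀L²/30 - w₀x³/(6L) = 3·17·16·(32/5)/20 - 17·16²/30 - 17·(32/5)³/(6·16) = 8704/125 kN·m
Superposition: M = Σ M_i = 67571/3000 kN·m ≈ 22.523667 kN·m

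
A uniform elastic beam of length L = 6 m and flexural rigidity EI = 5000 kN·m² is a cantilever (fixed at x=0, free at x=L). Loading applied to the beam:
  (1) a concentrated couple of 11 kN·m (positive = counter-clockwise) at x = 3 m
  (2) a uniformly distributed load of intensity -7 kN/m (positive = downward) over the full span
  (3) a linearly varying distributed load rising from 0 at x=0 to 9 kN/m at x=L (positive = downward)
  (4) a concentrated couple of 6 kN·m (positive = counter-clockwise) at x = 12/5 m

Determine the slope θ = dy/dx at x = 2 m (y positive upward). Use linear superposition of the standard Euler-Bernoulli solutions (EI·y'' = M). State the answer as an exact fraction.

Load 1 — applied couple M₀=11 kN·m at a=3 m (b=L-a=3):
  θ_1 = M₀x/EI  [x≤a] = 11·2/5000 = 11/2500 rad
Load 2 — uniform load w=-7 kN/m over full span:
  θ_2 = -wx(x²-3Lx+3L²)/(6EI) = -(-7)·2·(2²-3·6·2+3·6²)/(6·5000) = 133/3750 rad
Load 3 — triangular load w₀=9 kN/m (0→w₀ over full span):
  θ_3 = (w₀Lx²/4-w₀L²x/3-w₀x⁴/(24L))/EI = (9·6·2²/4-9·6²·2/3-9·2⁴/(24·6))/5000 = -163/5000 rad
Load 4 — applied couple M₀=6 kN·m at a=12/5 m (b=L-a=18/5):
  θ_4 = M₀x/EI  [x≤a] = 6·2/5000 = 3/1250 rad
Superposition: θ = Σ θ_i = 29/3000 rad ≈ 0.009667 rad

θ(2) = 29/3000 rad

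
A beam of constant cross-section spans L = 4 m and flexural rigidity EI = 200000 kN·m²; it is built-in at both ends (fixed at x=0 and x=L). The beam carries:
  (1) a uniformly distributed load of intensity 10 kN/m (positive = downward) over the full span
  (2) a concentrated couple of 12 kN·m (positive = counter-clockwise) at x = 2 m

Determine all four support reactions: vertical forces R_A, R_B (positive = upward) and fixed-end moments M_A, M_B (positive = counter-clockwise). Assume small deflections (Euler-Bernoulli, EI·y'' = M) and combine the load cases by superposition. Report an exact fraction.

Load 1 — uniform load w=10 kN/m over full span:
  R_A = wL/2 = 10·4/2 = 20 kN
  M_A = wL²/12 = 10·4²/12 = 40/3 kN·m
  R_B = wL/2 = 10·4/2 = 20 kN
  M_B = -wL²/12 = -10·4²/12 = -40/3 kN·m
Load 2 — applied couple M₀=12 kN·m at a=2 m (b=L-a=2):
  R_A = 6M₀ab/L³ = 6·12·2·2/4³ = 9/2 kN
  M_A = M₀b(2a-b)/L² = 12·2·(2·2-2)/4² = 3 kN·m
  R_B = -6M₀ab/L³ = -6·12·2·2/4³ = -9/2 kN
  M_B = M₀a(2b-a)/L² = 12·2·(2·2-2)/4² = 3 kN·m
Superposition: R_A = 49/2 kN, M_A = 49/3 kN·m, R_B = 31/2 kN, M_B = -31/3 kN·m

R_A = 49/2 kN, M_A = 49/3 kN·m, R_B = 31/2 kN, M_B = -31/3 kN·m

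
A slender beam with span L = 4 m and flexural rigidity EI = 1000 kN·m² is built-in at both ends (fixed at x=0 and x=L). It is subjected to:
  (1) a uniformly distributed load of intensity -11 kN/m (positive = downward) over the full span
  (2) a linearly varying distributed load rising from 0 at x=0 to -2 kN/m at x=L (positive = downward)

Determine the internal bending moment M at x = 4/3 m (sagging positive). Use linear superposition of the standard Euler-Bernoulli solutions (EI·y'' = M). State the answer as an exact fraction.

M(4/3) = -2116/405 kN·m

Load 1 — uniform load w=-11 kN/m over full span:
  M_1 = wLx/2 - wL²/12 - wx²/2 = (-11)·4·(4/3)/2 - (-11)·4²/12 - (-11)·(4/3)²/2 = -44/9 kN·m
Load 2 — triangular load w₀=-2 kN/m (0→w₀ over full span):
  M_2 = 3w₀Lx/20 - w₀L²/30 - w₀x³/(6L) = 3·(-2)·4·(4/3)/20 - (-2)·4²/30 - (-2)·(4/3)³/(6·4) = -136/405 kN·m
Superposition: M = Σ M_i = -2116/405 kN·m ≈ -5.224691 kN·m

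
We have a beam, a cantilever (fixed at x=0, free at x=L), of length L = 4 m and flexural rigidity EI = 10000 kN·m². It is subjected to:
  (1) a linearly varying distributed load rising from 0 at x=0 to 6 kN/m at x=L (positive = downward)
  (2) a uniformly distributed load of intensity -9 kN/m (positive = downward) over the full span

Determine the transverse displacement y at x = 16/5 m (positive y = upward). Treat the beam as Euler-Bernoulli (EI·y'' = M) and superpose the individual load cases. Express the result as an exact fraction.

Load 1 — triangular load w₀=6 kN/m (0→w₀ over full span):
  y_1 = (w₀Lx³/12-w₀L²x²/6-w₀x⁵/(120L))/EI = (6·4·(16/5)³/12-6·4²·(16/5)²/6-6·(16/5)⁵/(120·4))/10000 = -100096/9765625 m
Load 2 — uniform load w=-9 kN/m over full span:
  y_2 = -wx²(x²-4Lx+6L²)/(24EI) = -(-9)·(16/5)²·((16/5)²-4·4·(16/5)+6·4²)/(24·10000) = 8256/390625 m
Superposition: y = Σ y_i = 106304/9765625 m ≈ 0.010886 m

y(16/5) = 106304/9765625 m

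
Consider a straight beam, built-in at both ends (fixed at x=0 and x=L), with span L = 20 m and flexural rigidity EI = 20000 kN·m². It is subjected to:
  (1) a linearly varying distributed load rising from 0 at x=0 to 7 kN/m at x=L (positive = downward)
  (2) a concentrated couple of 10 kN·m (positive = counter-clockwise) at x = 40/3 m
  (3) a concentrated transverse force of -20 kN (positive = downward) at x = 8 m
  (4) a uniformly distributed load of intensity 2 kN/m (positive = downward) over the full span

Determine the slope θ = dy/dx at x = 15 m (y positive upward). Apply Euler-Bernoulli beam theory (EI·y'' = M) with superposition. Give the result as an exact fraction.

Load 1 — triangular load w₀=7 kN/m (0→w₀ over full span):
  θ_1 = -w₀(2x(L-x)(L-2x)(x+2L)+x²(L-x)²)/(120LEI) = -7·(2·15·(20-15)·(20-2·15)·(15+2·20)+15²·(20-15)²)/(120·20·20000) = 287/25600 rad
Load 2 — applied couple M₀=10 kN·m at a=40/3 m (b=L-a=20/3):
  θ_2 = (R_Ax²/2 - M_Ax - M₀(x-a))/EI  [x>a] with R_A=2/3, M_A=10/3 = ((2/3)·15²/2 - (10/3)·15 - 10·(15-(40/3)))/20000 = 1/2400 rad
Load 3 — point force P=-20 kN at a=8 m (b=L-a=12):
  θ_3 = Pa²(L-x)(2bL-(3b+a)(L-x))/(2L³EI)  [x>a] = (-20)·8²·(20-15)·(2·12·20-(3·12+8)·(20-15))/(2·20³·20000) = -13/2500 rad
Load 4 — uniform load w=2 kN/m over full span:
  θ_4 = -wx(L-x)(L-2x)/(12EI) = -2·15·(20-15)·(20-2·15)/(12·20000) = 1/160 rad
Superposition: θ = Σ θ_i = 24341/1920000 rad ≈ 0.012678 rad

θ(15) = 24341/1920000 rad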